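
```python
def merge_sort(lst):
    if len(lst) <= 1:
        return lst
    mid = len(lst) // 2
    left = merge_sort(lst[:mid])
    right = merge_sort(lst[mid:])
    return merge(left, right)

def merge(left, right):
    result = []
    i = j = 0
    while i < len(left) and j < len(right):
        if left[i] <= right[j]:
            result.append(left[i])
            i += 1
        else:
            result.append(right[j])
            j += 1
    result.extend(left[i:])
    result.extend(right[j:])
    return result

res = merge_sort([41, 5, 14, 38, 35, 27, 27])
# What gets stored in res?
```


merge_sort([41, 5, 14, 38, 35, 27, 27])
Split into [41, 5, 14] and [38, 35, 27, 27]
Left sorted: [5, 14, 41]
Right sorted: [27, 27, 35, 38]
Merge [5, 14, 41] and [27, 27, 35, 38]
= [5, 14, 27, 27, 35, 38, 41]


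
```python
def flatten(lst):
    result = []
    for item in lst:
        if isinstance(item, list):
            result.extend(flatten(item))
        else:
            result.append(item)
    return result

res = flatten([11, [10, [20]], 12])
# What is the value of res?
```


flatten([11, [10, [20]], 12])
Processing each element:
  11 is not a list -> append 11
  [10, [20]] is a list -> flatten recursively -> [10, 20]
  12 is not a list -> append 12
= [11, 10, 20, 12]


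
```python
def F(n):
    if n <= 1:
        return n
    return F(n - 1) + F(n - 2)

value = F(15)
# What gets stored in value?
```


F(15)
= F(14) + F(13)
= (F(13) + F(12)) + F(13)
Computing bottom-up: F(0)=0, F(1)=1, F(2)=1, F(3)=2, F(4)=3, F(5)=5, F(6)=8, F(7)=13, F(8)=21, F(9)=34, F(10)=55, F(11)=89, F(12)=144, F(13)=233, F(14)=377, F(15)=610
= 610


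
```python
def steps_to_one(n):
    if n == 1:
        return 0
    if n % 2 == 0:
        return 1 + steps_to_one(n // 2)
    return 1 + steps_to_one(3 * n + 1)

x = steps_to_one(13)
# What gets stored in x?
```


steps_to_one(13)
13 is odd -> 3*13+1 = 40 -> steps_to_one(40)
40 is even -> steps_to_one(20)
20 is even -> steps_to_one(10)
10 is even -> steps_to_one(5)
5 is odd -> 3*5+1 = 16 -> steps_to_one(16)
16 is even -> steps_to_one(8)
8 is even -> steps_to_one(4)
4 is even -> steps_to_one(2)
2 is even -> steps_to_one(1)
Reached 1 after 9 steps
= 9


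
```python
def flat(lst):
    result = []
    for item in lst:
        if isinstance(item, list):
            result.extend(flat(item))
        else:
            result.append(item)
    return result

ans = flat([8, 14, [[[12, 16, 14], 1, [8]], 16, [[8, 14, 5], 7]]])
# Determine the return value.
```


flat([8, 14, [[[12, 16, 14], 1, [8]], 16, [[8, 14, 5], 7]]])
Processing each element:
  8 is not a list -> append 8
  14 is not a list -> append 14
  [[[12, 16, 14], 1, [8]], 16, [[8, 14, 5], 7]] is a list -> flat recursively -> [12, 16, 14, 1, 8, 16, 8, 14, 5, 7]
= [8, 14, 12, 16, 14, 1, 8, 16, 8, 14, 5, 7]


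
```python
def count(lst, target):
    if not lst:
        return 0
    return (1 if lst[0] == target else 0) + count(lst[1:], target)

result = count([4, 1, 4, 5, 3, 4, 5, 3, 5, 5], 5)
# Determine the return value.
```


count([4, 1, 4, 5, 3, 4, 5, 3, 5, 5], 5)
lst[0]=4 != 5: 0 + count([1, 4, 5, 3, 4, 5, 3, 5, 5], 5)
lst[0]=1 != 5: 0 + count([4, 5, 3, 4, 5, 3, 5, 5], 5)
lst[0]=4 != 5: 0 + count([5, 3, 4, 5, 3, 5, 5], 5)
lst[0]=5 == 5: 1 + count([3, 4, 5, 3, 5, 5], 5)
lst[0]=3 != 5: 0 + count([4, 5, 3, 5, 5], 5)
lst[0]=4 != 5: 0 + count([5, 3, 5, 5], 5)
lst[0]=5 == 5: 1 + count([3, 5, 5], 5)
lst[0]=3 != 5: 0 + count([5, 5], 5)
lst[0]=5 == 5: 1 + count([5], 5)
lst[0]=5 == 5: 1 + count([], 5)
= 4


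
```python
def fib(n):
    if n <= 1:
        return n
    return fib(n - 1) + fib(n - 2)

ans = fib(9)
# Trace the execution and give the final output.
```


fib(9)
= fib(8) + fib(7)
= (fib(7) + fib(6)) + fib(7)
Computing bottom-up: fib(0)=0, fib(1)=1, fib(2)=1, fib(3)=2, fib(4)=3, fib(5)=5, fib(6)=8, fib(7)=13, fib(8)=21, fib(9)=34
= 34


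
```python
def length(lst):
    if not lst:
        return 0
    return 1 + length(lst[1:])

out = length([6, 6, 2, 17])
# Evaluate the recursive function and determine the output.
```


length([6, 6, 2, 17])
= 1 + length([6, 2, 17])
= 1 + 1 + length([2, 17])
= 1 + 1 + 1 + length([17])
= 1 + 1 + 1 + 1 + length([])
= 1 + 1 + 1 + 1 + 0
= 4


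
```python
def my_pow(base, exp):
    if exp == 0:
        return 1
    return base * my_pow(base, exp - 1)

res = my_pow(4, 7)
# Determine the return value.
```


my_pow(4, 7)
= 4 * my_pow(4, 6)
= 4 * 4 * my_pow(4, 5)
= 4 * 4 * 4 * my_pow(4, 4)
= 4 * 4 * 4 * 4 * my_pow(4, 3)
= 4 * 4 * 4 * 4 * 4 * my_pow(4, 2)
= 4 * 4 * 4 * 4 * 4 * 4 * my_pow(4, 1)
= 4 * 4 * 4 * 4 * 4 * 4 * 4 * my_pow(4, 0)
= 4 * 4 * 4 * 4 * 4 * 4 * 4 * 1
= 16384


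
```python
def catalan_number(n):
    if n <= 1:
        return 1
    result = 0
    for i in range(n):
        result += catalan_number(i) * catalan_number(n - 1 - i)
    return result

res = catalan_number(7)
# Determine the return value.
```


catalan_number(7)
= sum of catalan_number(i) * catalan_number(7-1-i) for i in 0..6
First compute sub-values bottom-up:
  catalan_number(0) = 1, catalan_number(1) = 1
  catalan_number(2) = 1*1 + 1*1 = 2
  catalan_number(3) = 1*2 + 1*1 + 2*1 = 5
  catalan_number(4) = 1*5 + 1*2 + 2*1 + 5*1 = 14
  catalan_number(5) = 1*14 + 1*5 + 2*2 + 5*1 + 14*1 = 42
  catalan_number(6) = 1*42 + 1*14 + 2*5 + 5*2 + 14*1 + 42*1 = 132
Now catalan_number(7):
  catalan_number(0)*catalan_number(6) = 1*132 = 132
  catalan_number(1)*catalan_number(5) = 1*42 = 42
  catalan_number(2)*catalan_number(4) = 2*14 = 28
  catalan_number(3)*catalan_number(3) = 5*5 = 25
  catalan_number(4)*catalan_number(2) = 14*2 = 28
  catalan_number(5)*catalan_number(1) = 42*1 = 42
  catalan_number(6)*catalan_number(0) = 132*1 = 132
= 132 + 42 + 28 + 25 + 28 + 42 + 132
= 429


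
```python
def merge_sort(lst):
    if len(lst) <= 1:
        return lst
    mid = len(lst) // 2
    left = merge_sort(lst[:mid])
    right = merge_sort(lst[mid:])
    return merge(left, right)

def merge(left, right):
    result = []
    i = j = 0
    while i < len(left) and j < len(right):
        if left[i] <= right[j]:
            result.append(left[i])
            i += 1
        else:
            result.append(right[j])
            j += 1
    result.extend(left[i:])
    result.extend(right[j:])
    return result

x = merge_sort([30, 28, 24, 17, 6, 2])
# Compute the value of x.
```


merge_sort([30, 28, 24, 17, 6, 2])
Split into [30, 28, 24] and [17, 6, 2]
Left sorted: [24, 28, 30]
Right sorted: [2, 6, 17]
Merge [24, 28, 30] and [2, 6, 17]
= [2, 6, 17, 24, 28, 30]


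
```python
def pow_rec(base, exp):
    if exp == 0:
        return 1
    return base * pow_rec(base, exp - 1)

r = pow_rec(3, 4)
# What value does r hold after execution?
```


pow_rec(3, 4)
= 3 * pow_rec(3, 3)
= 3 * 3 * pow_rec(3, 2)
= 3 * 3 * 3 * pow_rec(3, 1)
= 3 * 3 * 3 * 3 * pow_rec(3, 0)
= 3 * 3 * 3 * 3 * 1
= 81


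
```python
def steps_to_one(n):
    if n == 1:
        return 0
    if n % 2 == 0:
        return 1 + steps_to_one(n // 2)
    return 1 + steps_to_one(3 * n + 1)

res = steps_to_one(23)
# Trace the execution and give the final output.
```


steps_to_one(23)
23 is odd -> 3*23+1 = 70 -> steps_to_one(70)
70 is even -> steps_to_one(35)
35 is odd -> 3*35+1 = 106 -> steps_to_one(106)
106 is even -> steps_to_one(53)
53 is odd -> 3*53+1 = 160 -> steps_to_one(160)
160 is even -> steps_to_one(80)
80 is even -> steps_to_one(40)
40 is even -> steps_to_one(20)
20 is even -> steps_to_one(10)
10 is even -> steps_to_one(5)
5 is odd -> 3*5+1 = 16 -> steps_to_one(16)
16 is even -> steps_to_one(8)
8 is even -> steps_to_one(4)
4 is even -> steps_to_one(2)
2 is even -> steps_to_one(1)
Reached 1 after 15 steps
= 15


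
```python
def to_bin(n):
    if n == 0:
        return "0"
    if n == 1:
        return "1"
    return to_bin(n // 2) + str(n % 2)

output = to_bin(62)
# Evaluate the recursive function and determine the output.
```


to_bin(62)
= to_bin(31) + "0"
= to_bin(15) + "1" + "0"
= to_bin(7) + "1" + "1" + "0"
= to_bin(3) + "1" + "1" + "1" + "0"
= to_bin(1) + "1" + "1" + "1" + "1" + "0"
= "1" + "1" + "1" + "1" + "1" + "0"
= "111110"


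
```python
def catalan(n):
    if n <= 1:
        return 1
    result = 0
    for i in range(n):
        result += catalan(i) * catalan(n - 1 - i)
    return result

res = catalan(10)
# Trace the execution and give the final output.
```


catalan(10)
= sum of catalan(i) * catalan(10-1-i) for i in 0..9
First compute sub-values bottom-up:
  catalan(0) = 1, catalan(1) = 1
  catalan(2) = 1*1 + 1*1 = 2
  catalan(3) = 1*2 + 1*1 + 2*1 = 5
  catalan(4) = 1*5 + 1*2 + 2*1 + 5*1 = 14
  catalan(5) = 1*14 + 1*5 + 2*2 + 5*1 + 14*1 = 42
  catalan(6) = 1*42 + 1*14 + 2*5 + 5*2 + 14*1 + 42*1 = 132
  catalan(7) = 1*132 + 1*42 + 2*14 + 5*5 + 14*2 + 42*1 + 132*1 = 429
  catalan(8) = 1*429 + 1*132 + 2*42 + 5*14 + 14*5 + 42*2 + 132*1 + 429*1 = 1430
  catalan(9) = 1*1430 + 1*429 + 2*132 + 5*42 + 14*14 + 42*5 + 132*2 + 429*1 + 1430*1 = 4862
Now catalan(10):
  catalan(0)*catalan(9) = 1*4862 = 4862
  catalan(1)*catalan(8) = 1*1430 = 1430
  catalan(2)*catalan(7) = 2*429 = 858
  catalan(3)*catalan(6) = 5*132 = 660
  catalan(4)*catalan(5) = 14*42 = 588
  catalan(5)*catalan(4) = 42*14 = 588
  catalan(6)*catalan(3) = 132*5 = 660
  catalan(7)*catalan(2) = 429*2 = 858
  catalan(8)*catalan(1) = 1430*1 = 1430
  catalan(9)*catalan(0) = 4862*1 = 4862
= 4862 + 1430 + 858 + 660 + 588 + 588 + 660 + 858 + 1430 + 4862
= 16796


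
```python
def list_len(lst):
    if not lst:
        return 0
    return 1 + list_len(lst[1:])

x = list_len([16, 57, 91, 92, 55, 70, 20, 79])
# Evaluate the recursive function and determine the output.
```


list_len([16, 57, 91, 92, 55, 70, 20, 79])
= 1 + list_len([57, 91, 92, 55, 70, 20, 79])
= 1 + 1 + list_len([91, 92, 55, 70, 20, 79])
= 1 + 1 + 1 + list_len([92, 55, 70, 20, 79])
= 1 + 1 + 1 + 1 + list_len([55, 70, 20, 79])
= 1 + 1 + 1 + 1 + 1 + list_len([70, 20, 79])
= 1 + 1 + 1 + 1 + 1 + 1 + list_len([20, 79])
= 1 + 1 + 1 + 1 + 1 + 1 + 1 + list_len([79])
= 1 + 1 + 1 + 1 + 1 + 1 + 1 + 1 + list_len([])
= 1 + 1 + 1 + 1 + 1 + 1 + 1 + 1 + 0
= 8


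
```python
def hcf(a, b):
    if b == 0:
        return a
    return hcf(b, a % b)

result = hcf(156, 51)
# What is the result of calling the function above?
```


hcf(156, 51)
= hcf(51, 156 % 51) = hcf(51, 3)
= hcf(3, 51 % 3) = hcf(3, 0)
b == 0, return a = 3


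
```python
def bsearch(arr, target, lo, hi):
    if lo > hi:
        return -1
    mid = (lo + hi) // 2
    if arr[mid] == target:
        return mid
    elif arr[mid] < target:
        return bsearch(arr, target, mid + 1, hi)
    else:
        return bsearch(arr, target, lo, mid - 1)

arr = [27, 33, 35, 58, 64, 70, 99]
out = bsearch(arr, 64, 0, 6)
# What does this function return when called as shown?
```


bsearch(arr, 64, 0, 6)
lo=0, hi=6, mid=3, arr[mid]=58
58 < 64, search right half
lo=4, hi=6, mid=5, arr[mid]=70
70 > 64, search left half
lo=4, hi=4, mid=4, arr[mid]=64
arr[4] == 64, found at index 4
= 4


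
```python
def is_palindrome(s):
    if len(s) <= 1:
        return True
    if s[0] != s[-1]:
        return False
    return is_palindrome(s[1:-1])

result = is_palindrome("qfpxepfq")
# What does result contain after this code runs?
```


is_palindrome("qfpxepfq")
"qfpxepfq": s[0]='q' == s[-1]='q' -> is_palindrome("fpxepf")
"fpxepf": s[0]='f' == s[-1]='f' -> is_palindrome("pxep")
"pxep": s[0]='p' == s[-1]='p' -> is_palindrome("xe")
"xe": s[0]='x' != s[-1]='e' -> False
= False


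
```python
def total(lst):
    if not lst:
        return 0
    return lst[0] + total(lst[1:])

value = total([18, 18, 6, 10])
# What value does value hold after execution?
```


total([18, 18, 6, 10])
= 18 + total([18, 6, 10])
= 18 + 18 + total([6, 10])
= 18 + 18 + 6 + total([10])
= 18 + 18 + 6 + 10 + total([])
= 18 + 18 + 6 + 10 + 0
= 52


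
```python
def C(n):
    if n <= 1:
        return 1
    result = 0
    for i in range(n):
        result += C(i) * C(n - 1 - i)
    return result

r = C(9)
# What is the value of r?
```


C(9)
= sum of C(i) * C(9-1-i) for i in 0..8
First compute sub-values bottom-up:
  C(0) = 1, C(1) = 1
  C(2) = 1*1 + 1*1 = 2
  C(3) = 1*2 + 1*1 + 2*1 = 5
  C(4) = 1*5 + 1*2 + 2*1 + 5*1 = 14
  C(5) = 1*14 + 1*5 + 2*2 + 5*1 + 14*1 = 42
  C(6) = 1*42 + 1*14 + 2*5 + 5*2 + 14*1 + 42*1 = 132
  C(7) = 1*132 + 1*42 + 2*14 + 5*5 + 14*2 + 42*1 + 132*1 = 429
  C(8) = 1*429 + 1*132 + 2*42 + 5*14 + 14*5 + 42*2 + 132*1 + 429*1 = 1430
Now C(9):
  C(0)*C(8) = 1*1430 = 1430
  C(1)*C(7) = 1*429 = 429
  C(2)*C(6) = 2*132 = 264
  C(3)*C(5) = 5*42 = 210
  C(4)*C(4) = 14*14 = 196
  C(5)*C(3) = 42*5 = 210
  C(6)*C(2) = 132*2 = 264
  C(7)*C(1) = 429*1 = 429
  C(8)*C(0) = 1430*1 = 1430
= 1430 + 429 + 264 + 210 + 196 + 210 + 264 + 429 + 1430
= 4862


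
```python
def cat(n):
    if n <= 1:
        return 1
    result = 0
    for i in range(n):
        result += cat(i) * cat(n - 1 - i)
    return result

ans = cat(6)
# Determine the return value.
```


cat(6)
= sum of cat(i) * cat(6-1-i) for i in 0..5
First compute sub-values bottom-up:
  cat(0) = 1, cat(1) = 1
  cat(2) = 1*1 + 1*1 = 2
  cat(3) = 1*2 + 1*1 + 2*1 = 5
  cat(4) = 1*5 + 1*2 + 2*1 + 5*1 = 14
  cat(5) = 1*14 + 1*5 + 2*2 + 5*1 + 14*1 = 42
Now cat(6):
  cat(0)*cat(5) = 1*42 = 42
  cat(1)*cat(4) = 1*14 = 14
  cat(2)*cat(3) = 2*5 = 10
  cat(3)*cat(2) = 5*2 = 10
  cat(4)*cat(1) = 14*1 = 14
  cat(5)*cat(0) = 42*1 = 42
= 42 + 14 + 10 + 10 + 14 + 42
= 132


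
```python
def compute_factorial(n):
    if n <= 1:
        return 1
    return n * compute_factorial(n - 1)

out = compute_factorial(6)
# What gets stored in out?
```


compute_factorial(6)
= 6 * compute_factorial(5)
= 6 * 5 * compute_factorial(4)
= 6 * 5 * 4 * compute_factorial(3)
= 6 * 5 * 4 * 3 * compute_factorial(2)
= 6 * 5 * 4 * 3 * 2 * compute_factorial(1)
= 6 * 5 * 4 * 3 * 2 * 1
= 720


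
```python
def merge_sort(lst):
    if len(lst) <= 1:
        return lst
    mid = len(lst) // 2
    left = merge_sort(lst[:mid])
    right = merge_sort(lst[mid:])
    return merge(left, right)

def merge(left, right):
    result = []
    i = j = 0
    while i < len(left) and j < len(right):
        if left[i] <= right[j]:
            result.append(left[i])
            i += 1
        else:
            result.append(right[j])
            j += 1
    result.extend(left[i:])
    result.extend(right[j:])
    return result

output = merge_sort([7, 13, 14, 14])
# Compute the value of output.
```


merge_sort([7, 13, 14, 14])
Split into [7, 13] and [14, 14]
Left sorted: [7, 13]
Right sorted: [14, 14]
Merge [7, 13] and [14, 14]
= [7, 13, 14, 14]


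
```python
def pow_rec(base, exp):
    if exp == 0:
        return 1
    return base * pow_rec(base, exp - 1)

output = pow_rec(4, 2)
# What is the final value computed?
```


pow_rec(4, 2)
= 4 * pow_rec(4, 1)
= 4 * 4 * pow_rec(4, 0)
= 4 * 4 * 1
= 16


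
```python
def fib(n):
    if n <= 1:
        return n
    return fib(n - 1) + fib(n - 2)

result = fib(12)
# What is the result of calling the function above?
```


fib(12)
= fib(11) + fib(10)
= (fib(10) + fib(9)) + fib(10)
Computing bottom-up: fib(0)=0, fib(1)=1, fib(2)=1, fib(3)=2, fib(4)=3, fib(5)=5, fib(6)=8, fib(7)=13, fib(8)=21, fib(9)=34, fib(10)=55, fib(11)=89, fib(12)=144
= 144


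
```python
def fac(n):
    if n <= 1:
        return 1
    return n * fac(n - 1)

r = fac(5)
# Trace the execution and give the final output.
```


fac(5)
= 5 * fac(4)
= 5 * 4 * fac(3)
= 5 * 4 * 3 * fac(2)
= 5 * 4 * 3 * 2 * fac(1)
= 5 * 4 * 3 * 2 * 1
= 120


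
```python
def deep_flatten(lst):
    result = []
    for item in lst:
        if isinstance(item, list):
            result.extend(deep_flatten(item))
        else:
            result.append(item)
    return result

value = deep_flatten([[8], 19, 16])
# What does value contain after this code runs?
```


deep_flatten([[8], 19, 16])
Processing each element:
  [8] is a list -> deep_flatten recursively -> [8]
  19 is not a list -> append 19
  16 is not a list -> append 16
= [8, 19, 16]


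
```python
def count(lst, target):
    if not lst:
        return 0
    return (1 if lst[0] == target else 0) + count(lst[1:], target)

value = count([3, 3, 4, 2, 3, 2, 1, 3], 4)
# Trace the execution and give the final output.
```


count([3, 3, 4, 2, 3, 2, 1, 3], 4)
lst[0]=3 != 4: 0 + count([3, 4, 2, 3, 2, 1, 3], 4)
lst[0]=3 != 4: 0 + count([4, 2, 3, 2, 1, 3], 4)
lst[0]=4 == 4: 1 + count([2, 3, 2, 1, 3], 4)
lst[0]=2 != 4: 0 + count([3, 2, 1, 3], 4)
lst[0]=3 != 4: 0 + count([2, 1, 3], 4)
lst[0]=2 != 4: 0 + count([1, 3], 4)
lst[0]=1 != 4: 0 + count([3], 4)
lst[0]=3 != 4: 0 + count([], 4)
= 1


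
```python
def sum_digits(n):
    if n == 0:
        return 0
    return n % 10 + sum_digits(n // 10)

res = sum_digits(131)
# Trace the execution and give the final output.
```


sum_digits(131)
= 1 + sum_digits(13)
= 1 + 3 + sum_digits(1)
= 1 + 3 + 1 + sum_digits(0)
= 1 + 3 + 1 + 0
= 5


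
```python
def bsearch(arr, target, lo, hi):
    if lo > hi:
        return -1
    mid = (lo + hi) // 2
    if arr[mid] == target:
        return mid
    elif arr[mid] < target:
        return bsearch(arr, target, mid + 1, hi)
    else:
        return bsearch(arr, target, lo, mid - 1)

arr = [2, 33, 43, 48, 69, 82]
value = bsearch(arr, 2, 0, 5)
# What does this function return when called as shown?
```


bsearch(arr, 2, 0, 5)
lo=0, hi=5, mid=2, arr[mid]=43
43 > 2, search left half
lo=0, hi=1, mid=0, arr[mid]=2
arr[0] == 2, found at index 0
= 0


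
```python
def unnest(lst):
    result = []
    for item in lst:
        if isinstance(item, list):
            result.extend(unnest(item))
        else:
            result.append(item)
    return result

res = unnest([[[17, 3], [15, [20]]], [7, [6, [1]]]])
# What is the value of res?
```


unnest([[[17, 3], [15, [20]]], [7, [6, [1]]]])
Processing each element:
  [[17, 3], [15, [20]]] is a list -> unnest recursively -> [17, 3, 15, 20]
  [7, [6, [1]]] is a list -> unnest recursively -> [7, 6, 1]
= [17, 3, 15, 20, 7, 6, 1]


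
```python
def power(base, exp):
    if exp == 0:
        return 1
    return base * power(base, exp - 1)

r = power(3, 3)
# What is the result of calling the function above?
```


power(3, 3)
= 3 * power(3, 2)
= 3 * 3 * power(3, 1)
= 3 * 3 * 3 * power(3, 0)
= 3 * 3 * 3 * 1
= 27


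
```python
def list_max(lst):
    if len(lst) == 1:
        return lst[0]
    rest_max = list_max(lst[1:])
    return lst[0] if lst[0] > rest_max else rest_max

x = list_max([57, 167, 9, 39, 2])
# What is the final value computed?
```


list_max([57, 167, 9, 39, 2])
= compare 57 with list_max([167, 9, 39, 2])
= compare 167 with list_max([9, 39, 2])
= compare 9 with list_max([39, 2])
= compare 39 with list_max([2])
Base: list_max([2]) = 2
compare 39 with 2: max = 39
compare 9 with 39: max = 39
compare 167 with 39: max = 167
compare 57 with 167: max = 167
= 167


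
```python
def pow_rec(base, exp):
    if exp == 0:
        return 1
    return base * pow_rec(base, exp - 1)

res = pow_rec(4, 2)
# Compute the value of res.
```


pow_rec(4, 2)
= 4 * pow_rec(4, 1)
= 4 * 4 * pow_rec(4, 0)
= 4 * 4 * 1
= 16


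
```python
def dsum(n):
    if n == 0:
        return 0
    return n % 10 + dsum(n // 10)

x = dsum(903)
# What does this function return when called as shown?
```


dsum(903)
= 3 + dsum(90)
= 3 + 0 + dsum(9)
= 3 + 0 + 9 + dsum(0)
= 3 + 0 + 9 + 0
= 12


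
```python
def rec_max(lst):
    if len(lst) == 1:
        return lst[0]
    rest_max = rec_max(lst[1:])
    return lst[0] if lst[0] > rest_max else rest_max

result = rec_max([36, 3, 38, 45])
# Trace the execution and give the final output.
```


rec_max([36, 3, 38, 45])
= compare 36 with rec_max([3, 38, 45])
= compare 3 with rec_max([38, 45])
= compare 38 with rec_max([45])
Base: rec_max([45]) = 45
compare 38 with 45: max = 45
compare 3 with 45: max = 45
compare 36 with 45: max = 45
= 45


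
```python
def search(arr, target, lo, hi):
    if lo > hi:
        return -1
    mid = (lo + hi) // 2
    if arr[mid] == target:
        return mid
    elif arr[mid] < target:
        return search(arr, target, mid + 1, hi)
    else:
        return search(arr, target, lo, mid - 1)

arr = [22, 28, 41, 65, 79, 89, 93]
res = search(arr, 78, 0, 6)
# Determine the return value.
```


search(arr, 78, 0, 6)
lo=0, hi=6, mid=3, arr[mid]=65
65 < 78, search right half
lo=4, hi=6, mid=5, arr[mid]=89
89 > 78, search left half
lo=4, hi=4, mid=4, arr[mid]=79
79 > 78, search left half
lo > hi, target not found, return -1
= -1


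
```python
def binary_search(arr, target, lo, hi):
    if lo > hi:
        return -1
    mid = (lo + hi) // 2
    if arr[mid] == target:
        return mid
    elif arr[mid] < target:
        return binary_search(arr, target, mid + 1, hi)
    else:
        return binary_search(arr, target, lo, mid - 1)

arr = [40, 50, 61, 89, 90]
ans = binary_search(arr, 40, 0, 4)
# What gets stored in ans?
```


binary_search(arr, 40, 0, 4)
lo=0, hi=4, mid=2, arr[mid]=61
61 > 40, search left half
lo=0, hi=1, mid=0, arr[mid]=40
arr[0] == 40, found at index 0
= 0


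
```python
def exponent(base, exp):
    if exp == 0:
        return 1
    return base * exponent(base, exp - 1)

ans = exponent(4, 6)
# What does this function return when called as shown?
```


exponent(4, 6)
= 4 * exponent(4, 5)
= 4 * 4 * exponent(4, 4)
= 4 * 4 * 4 * exponent(4, 3)
= 4 * 4 * 4 * 4 * exponent(4, 2)
= 4 * 4 * 4 * 4 * 4 * exponent(4, 1)
= 4 * 4 * 4 * 4 * 4 * 4 * exponent(4, 0)
= 4 * 4 * 4 * 4 * 4 * 4 * 1
= 4096


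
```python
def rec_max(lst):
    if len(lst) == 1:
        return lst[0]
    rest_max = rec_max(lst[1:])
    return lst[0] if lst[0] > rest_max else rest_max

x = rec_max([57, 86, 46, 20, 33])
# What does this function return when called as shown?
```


rec_max([57, 86, 46, 20, 33])
= compare 57 with rec_max([86, 46, 20, 33])
= compare 86 with rec_max([46, 20, 33])
= compare 46 with rec_max([20, 33])
= compare 20 with rec_max([33])
Base: rec_max([33]) = 33
compare 20 with 33: max = 33
compare 46 with 33: max = 46
compare 86 with 46: max = 86
compare 57 with 86: max = 86
= 86


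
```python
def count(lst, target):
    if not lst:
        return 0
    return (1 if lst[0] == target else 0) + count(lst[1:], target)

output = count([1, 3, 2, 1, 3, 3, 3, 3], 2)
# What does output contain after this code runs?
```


count([1, 3, 2, 1, 3, 3, 3, 3], 2)
lst[0]=1 != 2: 0 + count([3, 2, 1, 3, 3, 3, 3], 2)
lst[0]=3 != 2: 0 + count([2, 1, 3, 3, 3, 3], 2)
lst[0]=2 == 2: 1 + count([1, 3, 3, 3, 3], 2)
lst[0]=1 != 2: 0 + count([3, 3, 3, 3], 2)
lst[0]=3 != 2: 0 + count([3, 3, 3], 2)
lst[0]=3 != 2: 0 + count([3, 3], 2)
lst[0]=3 != 2: 0 + count([3], 2)
lst[0]=3 != 2: 0 + count([], 2)
= 1


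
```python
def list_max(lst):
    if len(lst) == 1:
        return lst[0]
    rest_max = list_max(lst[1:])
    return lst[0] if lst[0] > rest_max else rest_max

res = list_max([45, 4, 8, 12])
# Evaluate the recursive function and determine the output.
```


list_max([45, 4, 8, 12])
= compare 45 with list_max([4, 8, 12])
= compare 4 with list_max([8, 12])
= compare 8 with list_max([12])
Base: list_max([12]) = 12
compare 8 with 12: max = 12
compare 4 with 12: max = 12
compare 45 with 12: max = 45
= 45


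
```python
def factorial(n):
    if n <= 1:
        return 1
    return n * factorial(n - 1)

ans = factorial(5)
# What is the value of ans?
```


factorial(5)
= 5 * factorial(4)
= 5 * 4 * factorial(3)
= 5 * 4 * 3 * factorial(2)
= 5 * 4 * 3 * 2 * factorial(1)
= 5 * 4 * 3 * 2 * 1
= 120


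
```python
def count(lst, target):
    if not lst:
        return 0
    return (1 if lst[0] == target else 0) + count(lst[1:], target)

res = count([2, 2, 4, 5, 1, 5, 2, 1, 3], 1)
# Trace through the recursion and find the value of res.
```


count([2, 2, 4, 5, 1, 5, 2, 1, 3], 1)
lst[0]=2 != 1: 0 + count([2, 4, 5, 1, 5, 2, 1, 3], 1)
lst[0]=2 != 1: 0 + count([4, 5, 1, 5, 2, 1, 3], 1)
lst[0]=4 != 1: 0 + count([5, 1, 5, 2, 1, 3], 1)
lst[0]=5 != 1: 0 + count([1, 5, 2, 1, 3], 1)
lst[0]=1 == 1: 1 + count([5, 2, 1, 3], 1)
lst[0]=5 != 1: 0 + count([2, 1, 3], 1)
lst[0]=2 != 1: 0 + count([1, 3], 1)
lst[0]=1 == 1: 1 + count([3], 1)
lst[0]=3 != 1: 0 + count([], 1)
= 2


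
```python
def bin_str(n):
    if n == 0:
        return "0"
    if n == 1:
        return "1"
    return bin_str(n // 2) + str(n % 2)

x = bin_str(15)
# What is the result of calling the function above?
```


bin_str(15)
= bin_str(7) + "1"
= bin_str(3) + "1" + "1"
= bin_str(1) + "1" + "1" + "1"
= "1" + "1" + "1" + "1"
= "1111"


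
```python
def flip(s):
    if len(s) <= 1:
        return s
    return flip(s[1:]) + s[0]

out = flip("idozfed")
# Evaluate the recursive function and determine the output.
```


flip("idozfed")
= flip("dozfed") + "i"
= flip("ozfed") + "d" + "i"
= flip("zfed") + "o" + "d" + "i"
= flip("fed") + "z" + "o" + "d" + "i"
= flip("ed") + "f" + "z" + "o" + "d" + "i"
= flip("d") + "e" + "f" + "z" + "o" + "d" + "i"
= "d" + "e" + "f" + "z" + "o" + "d" + "i"
= "defzodi"


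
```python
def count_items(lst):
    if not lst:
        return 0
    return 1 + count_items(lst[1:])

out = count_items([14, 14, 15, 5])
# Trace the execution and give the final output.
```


count_items([14, 14, 15, 5])
= 1 + count_items([14, 15, 5])
= 1 + 1 + count_items([15, 5])
= 1 + 1 + 1 + count_items([5])
= 1 + 1 + 1 + 1 + count_items([])
= 1 + 1 + 1 + 1 + 0
= 4


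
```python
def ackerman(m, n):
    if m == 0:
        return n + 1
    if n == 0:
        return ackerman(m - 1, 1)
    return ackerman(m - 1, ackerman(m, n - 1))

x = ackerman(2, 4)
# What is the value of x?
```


ackerman(2, 4)
= ackerman(1, ackerman(2, 3))
First compute ackerman(2, 3) = 9
= ackerman(1, 9)
= 11


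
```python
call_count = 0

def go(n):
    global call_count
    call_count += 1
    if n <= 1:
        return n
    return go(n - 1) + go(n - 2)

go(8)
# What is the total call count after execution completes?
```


go(8) calls go(7) and go(6); each non-base call branches into two more.
Let C(k) = total number of calls made by go(k), including the call to go(k) itself.
Base cases: C(0) = 1, C(1) = 1
Recurrence: C(k) = 1 + C(k-1) + C(k-2)
  C(2) = 1 + C(1) + C(0) = 1 + 1 + 1 = 3
  C(3) = 1 + C(2) + C(1) = 1 + 3 + 1 = 5
  C(4) = 1 + C(3) + C(2) = 1 + 5 + 3 = 9
  C(5) = 1 + C(4) + C(3) = 1 + 9 + 5 = 15
  C(6) = 1 + C(5) + C(4) = 1 + 15 + 9 = 25
  C(7) = 1 + C(6) + C(5) = 1 + 25 + 15 = 41
  C(8) = 1 + C(7) + C(6) = 1 + 41 + 25 = 67
Total calls = C(8) = 67


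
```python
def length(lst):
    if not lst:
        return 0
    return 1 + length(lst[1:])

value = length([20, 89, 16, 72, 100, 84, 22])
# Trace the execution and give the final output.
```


length([20, 89, 16, 72, 100, 84, 22])
= 1 + length([89, 16, 72, 100, 84, 22])
= 1 + 1 + length([16, 72, 100, 84, 22])
= 1 + 1 + 1 + length([72, 100, 84, 22])
= 1 + 1 + 1 + 1 + length([100, 84, 22])
= 1 + 1 + 1 + 1 + 1 + length([84, 22])
= 1 + 1 + 1 + 1 + 1 + 1 + length([22])
= 1 + 1 + 1 + 1 + 1 + 1 + 1 + length([])
= 1 + 1 + 1 + 1 + 1 + 1 + 1 + 0
= 7


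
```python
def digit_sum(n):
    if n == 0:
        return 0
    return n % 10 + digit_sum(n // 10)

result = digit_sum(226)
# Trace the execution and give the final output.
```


digit_sum(226)
= 6 + digit_sum(22)
= 6 + 2 + digit_sum(2)
= 6 + 2 + 2 + digit_sum(0)
= 6 + 2 + 2 + 0
= 10


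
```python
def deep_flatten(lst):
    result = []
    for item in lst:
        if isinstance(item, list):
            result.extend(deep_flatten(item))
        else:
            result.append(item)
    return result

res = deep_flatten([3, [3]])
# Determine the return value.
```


deep_flatten([3, [3]])
Processing each element:
  3 is not a list -> append 3
  [3] is a list -> deep_flatten recursively -> [3]
= [3, 3]


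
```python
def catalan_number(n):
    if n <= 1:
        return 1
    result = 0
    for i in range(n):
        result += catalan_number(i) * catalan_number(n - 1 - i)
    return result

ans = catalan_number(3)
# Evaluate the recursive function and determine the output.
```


catalan_number(3)
= sum of catalan_number(i) * catalan_number(3-1-i) for i in 0..2
First compute sub-values bottom-up:
  catalan_number(0) = 1, catalan_number(1) = 1
  catalan_number(2) = 1*1 + 1*1 = 2
Now catalan_number(3):
  catalan_number(0)*catalan_number(2) = 1*2 = 2
  catalan_number(1)*catalan_number(1) = 1*1 = 1
  catalan_number(2)*catalan_number(0) = 2*1 = 2
= 2 + 1 + 2
= 5


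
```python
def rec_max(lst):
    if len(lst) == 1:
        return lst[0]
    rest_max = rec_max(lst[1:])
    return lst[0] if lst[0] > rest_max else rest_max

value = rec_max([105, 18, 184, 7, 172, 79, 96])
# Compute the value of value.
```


rec_max([105, 18, 184, 7, 172, 79, 96])
= compare 105 with rec_max([18, 184, 7, 172, 79, 96])
= compare 18 with rec_max([184, 7, 172, 79, 96])
= compare 184 with rec_max([7, 172, 79, 96])
= compare 7 with rec_max([172, 79, 96])
= compare 172 with rec_max([79, 96])
= compare 79 with rec_max([96])
Base: rec_max([96]) = 96
compare 79 with 96: max = 96
compare 172 with 96: max = 172
compare 7 with 172: max = 172
compare 184 with 172: max = 184
compare 18 with 184: max = 184
compare 105 with 184: max = 184
= 184


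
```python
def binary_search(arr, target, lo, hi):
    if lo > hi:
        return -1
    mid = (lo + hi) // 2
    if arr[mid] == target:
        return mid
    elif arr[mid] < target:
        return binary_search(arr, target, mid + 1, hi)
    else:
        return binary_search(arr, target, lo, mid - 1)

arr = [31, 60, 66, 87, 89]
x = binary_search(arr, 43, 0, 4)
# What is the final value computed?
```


binary_search(arr, 43, 0, 4)
lo=0, hi=4, mid=2, arr[mid]=66
66 > 43, search left half
lo=0, hi=1, mid=0, arr[mid]=31
31 < 43, search right half
lo=1, hi=1, mid=1, arr[mid]=60
60 > 43, search left half
lo > hi, target not found, return -1
= -1


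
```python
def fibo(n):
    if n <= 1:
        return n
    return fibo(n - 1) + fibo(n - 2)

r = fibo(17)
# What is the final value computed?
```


fibo(17)
= fibo(16) + fibo(15)
= (fibo(15) + fibo(14)) + fibo(15)
Computing bottom-up: fibo(0)=0, fibo(1)=1, fibo(2)=1, fibo(3)=2, fibo(4)=3, fibo(5)=5, fibo(6)=8, fibo(7)=13, fibo(8)=21, fibo(9)=34, fibo(10)=55, fibo(11)=89, fibo(12)=144, fibo(13)=233, fibo(14)=377, fibo(15)=610, fibo(16)=987, fibo(17)=1597
= 1597


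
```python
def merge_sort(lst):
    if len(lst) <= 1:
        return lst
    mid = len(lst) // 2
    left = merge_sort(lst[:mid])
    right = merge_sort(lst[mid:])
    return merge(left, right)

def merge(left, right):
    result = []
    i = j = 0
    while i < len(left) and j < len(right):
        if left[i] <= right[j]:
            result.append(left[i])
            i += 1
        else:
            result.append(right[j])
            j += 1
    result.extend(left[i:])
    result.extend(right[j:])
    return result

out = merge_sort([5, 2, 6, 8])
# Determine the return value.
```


merge_sort([5, 2, 6, 8])
Split into [5, 2] and [6, 8]
Left sorted: [2, 5]
Right sorted: [6, 8]
Merge [2, 5] and [6, 8]
= [2, 5, 6, 8]


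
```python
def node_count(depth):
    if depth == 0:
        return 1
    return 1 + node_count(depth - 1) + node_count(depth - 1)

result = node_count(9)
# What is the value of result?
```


node_count(9)
= 1 + node_count(8) + node_count(8)
= 1 + 2 * node_count(8)
node_count(k) = 2^(k+1) - 1
node_count(0) = 1
node_count(1) = 3
node_count(2) = 7
node_count(3) = 15
node_count(4) = 31
node_count(9) = 2^10 - 1 = 1023


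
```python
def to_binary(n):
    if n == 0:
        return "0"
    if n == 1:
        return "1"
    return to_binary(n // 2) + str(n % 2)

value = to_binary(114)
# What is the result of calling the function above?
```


to_binary(114)
= to_binary(57) + "0"
= to_binary(28) + "1" + "0"
= to_binary(14) + "0" + "1" + "0"
= to_binary(7) + "0" + "0" + "1" + "0"
= to_binary(3) + "1" + "0" + "0" + "1" + "0"
= to_binary(1) + "1" + "1" + "0" + "0" + "1" + "0"
= "1" + "1" + "1" + "0" + "0" + "1" + "0"
= "1110010"


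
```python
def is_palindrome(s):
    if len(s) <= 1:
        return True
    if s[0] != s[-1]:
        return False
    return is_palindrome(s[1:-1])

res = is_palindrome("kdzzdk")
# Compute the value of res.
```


is_palindrome("kdzzdk")
"kdzzdk": s[0]='k' == s[-1]='k' -> is_palindrome("dzzd")
"dzzd": s[0]='d' == s[-1]='d' -> is_palindrome("zz")
"zz": s[0]='z' == s[-1]='z' -> is_palindrome("")
"": len <= 1 -> True
= True


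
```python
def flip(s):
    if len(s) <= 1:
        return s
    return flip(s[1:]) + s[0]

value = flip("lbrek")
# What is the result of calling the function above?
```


flip("lbrek")
= flip("brek") + "l"
= flip("rek") + "b" + "l"
= flip("ek") + "r" + "b" + "l"
= flip("k") + "e" + "r" + "b" + "l"
= "k" + "e" + "r" + "b" + "l"
= "kerbl"


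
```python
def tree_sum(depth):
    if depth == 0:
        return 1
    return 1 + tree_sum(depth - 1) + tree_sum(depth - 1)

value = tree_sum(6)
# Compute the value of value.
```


tree_sum(6)
= 1 + tree_sum(5) + tree_sum(5)
= 1 + 2 * tree_sum(5)
tree_sum(k) = 2^(k+1) - 1
tree_sum(0) = 1
tree_sum(1) = 3
tree_sum(2) = 7
tree_sum(3) = 15
tree_sum(4) = 31
tree_sum(6) = 2^7 - 1 = 127


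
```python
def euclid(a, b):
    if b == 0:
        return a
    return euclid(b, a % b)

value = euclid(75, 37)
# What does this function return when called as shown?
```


euclid(75, 37)
= euclid(37, 75 % 37) = euclid(37, 1)
= euclid(1, 37 % 1) = euclid(1, 0)
b == 0, return a = 1


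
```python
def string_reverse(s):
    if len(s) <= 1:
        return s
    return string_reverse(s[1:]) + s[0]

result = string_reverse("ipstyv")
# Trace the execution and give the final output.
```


string_reverse("ipstyv")
= string_reverse("pstyv") + "i"
= string_reverse("styv") + "p" + "i"
= string_reverse("tyv") + "s" + "p" + "i"
= string_reverse("yv") + "t" + "s" + "p" + "i"
= string_reverse("v") + "y" + "t" + "s" + "p" + "i"
= "v" + "y" + "t" + "s" + "p" + "i"
= "vytspi"


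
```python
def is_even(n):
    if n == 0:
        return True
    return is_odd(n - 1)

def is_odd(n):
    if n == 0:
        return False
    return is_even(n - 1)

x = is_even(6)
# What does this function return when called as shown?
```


is_even(6)
= is_odd(5)
= is_even(4)
= is_odd(3)
= is_even(2)
= is_odd(1)
= is_even(0)
n == 0: return True
= True


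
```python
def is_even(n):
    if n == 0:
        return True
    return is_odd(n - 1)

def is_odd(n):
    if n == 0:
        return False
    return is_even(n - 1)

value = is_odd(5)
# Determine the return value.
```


is_odd(5)
= is_even(4)
= is_odd(3)
= is_even(2)
= is_odd(1)
= is_even(0)
n == 0: return True
= True


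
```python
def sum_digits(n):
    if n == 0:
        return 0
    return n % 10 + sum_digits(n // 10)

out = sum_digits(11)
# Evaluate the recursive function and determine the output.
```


sum_digits(11)
= 1 + sum_digits(1)
= 1 + 1 + sum_digits(0)
= 1 + 1 + 0
= 2


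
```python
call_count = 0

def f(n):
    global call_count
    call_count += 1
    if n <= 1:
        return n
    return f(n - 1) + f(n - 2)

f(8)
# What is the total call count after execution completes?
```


f(8) calls f(7) and f(6); each non-base call branches into two more.
Let C(k) = total number of calls made by f(k), including the call to f(k) itself.
Base cases: C(0) = 1, C(1) = 1
Recurrence: C(k) = 1 + C(k-1) + C(k-2)
  C(2) = 1 + C(1) + C(0) = 1 + 1 + 1 = 3
  C(3) = 1 + C(2) + C(1) = 1 + 3 + 1 = 5
  C(4) = 1 + C(3) + C(2) = 1 + 5 + 3 = 9
  C(5) = 1 + C(4) + C(3) = 1 + 9 + 5 = 15
  C(6) = 1 + C(5) + C(4) = 1 + 15 + 9 = 25
  C(7) = 1 + C(6) + C(5) = 1 + 25 + 15 = 41
  C(8) = 1 + C(7) + C(6) = 1 + 41 + 25 = 67
Total calls = C(8) = 67


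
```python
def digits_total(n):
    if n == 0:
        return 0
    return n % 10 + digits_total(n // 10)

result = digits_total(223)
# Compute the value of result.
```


digits_total(223)
= 3 + digits_total(22)
= 3 + 2 + digits_total(2)
= 3 + 2 + 2 + digits_total(0)
= 3 + 2 + 2 + 0
= 7


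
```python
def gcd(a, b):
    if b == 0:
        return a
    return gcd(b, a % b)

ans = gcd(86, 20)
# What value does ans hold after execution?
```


gcd(86, 20)
= gcd(20, 86 % 20) = gcd(20, 6)
= gcd(6, 20 % 6) = gcd(6, 2)
= gcd(2, 6 % 2) = gcd(2, 0)
b == 0, return a = 2


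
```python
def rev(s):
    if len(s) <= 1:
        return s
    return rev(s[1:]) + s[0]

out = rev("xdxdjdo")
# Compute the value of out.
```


rev("xdxdjdo")
= rev("dxdjdo") + "x"
= rev("xdjdo") + "d" + "x"
= rev("djdo") + "x" + "d" + "x"
= rev("jdo") + "d" + "x" + "d" + "x"
= rev("do") + "j" + "d" + "x" + "d" + "x"
= rev("o") + "d" + "j" + "d" + "x" + "d" + "x"
= "o" + "d" + "j" + "d" + "x" + "d" + "x"
= "odjdxdx"


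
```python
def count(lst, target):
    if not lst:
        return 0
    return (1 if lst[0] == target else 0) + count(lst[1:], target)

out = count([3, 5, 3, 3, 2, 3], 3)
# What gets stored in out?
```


count([3, 5, 3, 3, 2, 3], 3)
lst[0]=3 == 3: 1 + count([5, 3, 3, 2, 3], 3)
lst[0]=5 != 3: 0 + count([3, 3, 2, 3], 3)
lst[0]=3 == 3: 1 + count([3, 2, 3], 3)
lst[0]=3 == 3: 1 + count([2, 3], 3)
lst[0]=2 != 3: 0 + count([3], 3)
lst[0]=3 == 3: 1 + count([], 3)
= 4


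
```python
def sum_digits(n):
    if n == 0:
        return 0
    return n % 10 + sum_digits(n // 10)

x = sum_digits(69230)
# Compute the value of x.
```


sum_digits(69230)
= 0 + sum_digits(6923)
= 0 + 3 + sum_digits(692)
= 0 + 3 + 2 + sum_digits(69)
= 0 + 3 + 2 + 9 + sum_digits(6)
= 0 + 3 + 2 + 9 + 6 + sum_digits(0)
= 0 + 3 + 2 + 9 + 6 + 0
= 20


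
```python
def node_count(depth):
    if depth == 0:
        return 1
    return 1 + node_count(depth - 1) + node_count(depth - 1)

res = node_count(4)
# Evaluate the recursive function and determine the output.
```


node_count(4)
= 1 + node_count(3) + node_count(3)
= 1 + 2 * node_count(3)
node_count(k) = 2^(k+1) - 1
node_count(0) = 1
node_count(1) = 3
node_count(2) = 7
node_count(3) = 15
node_count(4) = 31
node_count(4) = 2^5 - 1 = 31


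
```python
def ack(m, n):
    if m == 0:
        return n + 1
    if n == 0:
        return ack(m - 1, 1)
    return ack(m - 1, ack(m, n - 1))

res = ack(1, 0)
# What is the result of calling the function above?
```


ack(1, 0)
n == 0: return ack(0, 1)
= ack(0, 1) = 2
= 2


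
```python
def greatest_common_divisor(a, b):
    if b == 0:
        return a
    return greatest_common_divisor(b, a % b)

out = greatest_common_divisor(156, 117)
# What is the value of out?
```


greatest_common_divisor(156, 117)
= greatest_common_divisor(117, 156 % 117) = greatest_common_divisor(117, 39)
= greatest_common_divisor(39, 117 % 39) = greatest_common_divisor(39, 0)
b == 0, return a = 39


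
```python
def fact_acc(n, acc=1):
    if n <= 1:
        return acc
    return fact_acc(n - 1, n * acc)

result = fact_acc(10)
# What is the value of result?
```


fact_acc(10, 1)
= fact_acc(9, 10 * 1) = fact_acc(9, 10)
= fact_acc(8, 9 * 10) = fact_acc(8, 90)
= fact_acc(7, 8 * 90) = fact_acc(7, 720)
= fact_acc(6, 7 * 720) = fact_acc(6, 5040)
= fact_acc(5, 6 * 5040) = fact_acc(5, 30240)
= fact_acc(4, 5 * 30240) = fact_acc(4, 151200)
= fact_acc(3, 4 * 151200) = fact_acc(3, 604800)
= fact_acc(2, 3 * 604800) = fact_acc(2, 1814400)
= fact_acc(1, 2 * 1814400) = fact_acc(1, 3628800)
n <= 1, return acc = 3628800


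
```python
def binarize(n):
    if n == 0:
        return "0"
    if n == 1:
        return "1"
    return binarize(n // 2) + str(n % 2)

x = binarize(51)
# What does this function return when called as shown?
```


binarize(51)
= binarize(25) + "1"
= binarize(12) + "1" + "1"
= binarize(6) + "0" + "1" + "1"
= binarize(3) + "0" + "0" + "1" + "1"
= binarize(1) + "1" + "0" + "0" + "1" + "1"
= "1" + "1" + "0" + "0" + "1" + "1"
= "110011"


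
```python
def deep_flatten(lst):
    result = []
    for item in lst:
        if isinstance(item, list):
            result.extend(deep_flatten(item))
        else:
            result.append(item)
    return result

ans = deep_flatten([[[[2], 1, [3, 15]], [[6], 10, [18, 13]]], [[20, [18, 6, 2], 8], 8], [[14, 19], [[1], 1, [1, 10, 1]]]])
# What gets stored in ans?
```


deep_flatten([[[[2], 1, [3, 15]], [[6], 10, [18, 13]]], [[20, [18, 6, 2], 8], 8], [[14, 19], [[1], 1, [1, 10, 1]]]])
Processing each element:
  [[[2], 1, [3, 15]], [[6], 10, [18, 13]]] is a list -> deep_flatten recursively -> [2, 1, 3, 15, 6, 10, 18, 13]
  [[20, [18, 6, 2], 8], 8] is a list -> deep_flatten recursively -> [20, 18, 6, 2, 8, 8]
  [[14, 19], [[1], 1, [1, 10, 1]]] is a list -> deep_flatten recursively -> [14, 19, 1, 1, 1, 10, 1]
= [2, 1, 3, 15, 6, 10, 18, 13, 20, 18, 6, 2, 8, 8, 14, 19, 1, 1, 1, 10, 1]
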